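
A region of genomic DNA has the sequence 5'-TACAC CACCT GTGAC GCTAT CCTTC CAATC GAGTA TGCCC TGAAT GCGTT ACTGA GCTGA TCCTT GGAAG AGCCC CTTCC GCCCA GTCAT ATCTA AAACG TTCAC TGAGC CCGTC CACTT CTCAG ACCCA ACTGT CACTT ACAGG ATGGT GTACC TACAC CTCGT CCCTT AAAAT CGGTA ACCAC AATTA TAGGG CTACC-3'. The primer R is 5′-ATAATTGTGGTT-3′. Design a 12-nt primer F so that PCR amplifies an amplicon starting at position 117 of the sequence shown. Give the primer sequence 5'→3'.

The reverse primer's reverse complement AACCACAATTAT matches the template at positions 180–191; the product starts at position 117.
The forward primer is identical to the top strand over positions 117–128: ACTTCTCAGACC.

5'-ACTTCTCAGACC-3'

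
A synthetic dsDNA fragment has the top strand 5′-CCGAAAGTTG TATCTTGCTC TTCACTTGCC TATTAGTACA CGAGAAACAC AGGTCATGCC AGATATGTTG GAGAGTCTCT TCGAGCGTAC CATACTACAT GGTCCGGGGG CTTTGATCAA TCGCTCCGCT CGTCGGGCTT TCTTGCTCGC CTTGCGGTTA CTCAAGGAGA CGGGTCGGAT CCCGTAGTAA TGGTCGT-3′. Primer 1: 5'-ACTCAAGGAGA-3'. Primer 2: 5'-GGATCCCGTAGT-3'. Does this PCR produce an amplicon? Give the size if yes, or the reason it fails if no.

No product — both primers anneal to the same strand and extend in the same direction.

Primer 1 (ACTCAAGGAGA) matches the top strand at positions 160–170 (3' end points downstream).
Primer 2 (GGATCCCGTAGT) also matches the top strand directly, at positions 177–188 — its reverse complement ACTACGGGATCC is not present.
Both primers anneal to the bottom strand with 3' ends pointing the same way, so neither can prime synthesis back toward the other.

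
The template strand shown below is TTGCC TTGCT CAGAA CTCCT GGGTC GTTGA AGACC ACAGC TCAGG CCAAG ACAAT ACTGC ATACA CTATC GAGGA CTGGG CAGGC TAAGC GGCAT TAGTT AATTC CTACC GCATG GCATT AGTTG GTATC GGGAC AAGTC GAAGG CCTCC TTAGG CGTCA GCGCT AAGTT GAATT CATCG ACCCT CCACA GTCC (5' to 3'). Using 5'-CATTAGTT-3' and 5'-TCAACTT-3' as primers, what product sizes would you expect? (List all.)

80 bp, 56 bp

The forward primer CATTAGTT matches the top strand at positions 93–100, 117–124.
The reverse primer's reverse complement is AAGTTGA, matching at positions 166–172.
Each forward site pairs with the reverse site to give a product ending at position 172: sizes 80, 56 bp.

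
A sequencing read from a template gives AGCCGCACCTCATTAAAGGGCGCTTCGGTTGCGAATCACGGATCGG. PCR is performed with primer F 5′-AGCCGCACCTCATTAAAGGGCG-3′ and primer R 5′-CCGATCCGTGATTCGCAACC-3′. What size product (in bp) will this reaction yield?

The forward primer matches the template at positions 1–22.
Reverse complement of the reverse primer: GGTTGCGAATCACGGATCGG. This occurs on the top strand at positions 27–46.
Amplicon spans positions 1–46: 46 bp.

46 bp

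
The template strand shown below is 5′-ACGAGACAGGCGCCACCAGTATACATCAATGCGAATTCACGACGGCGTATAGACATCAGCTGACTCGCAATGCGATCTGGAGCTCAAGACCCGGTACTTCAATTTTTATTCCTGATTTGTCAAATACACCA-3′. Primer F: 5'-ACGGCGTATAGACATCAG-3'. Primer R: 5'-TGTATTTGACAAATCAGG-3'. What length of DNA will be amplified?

87 bp

The forward primer matches the template at positions 42–59.
The reverse primer's reverse complement is CCTGATTTGTCAAATACA, which matches the template at positions 111–128.
The product runs from position 42 to position 128, so its length is 128 − 42 + 1 = 87 bp.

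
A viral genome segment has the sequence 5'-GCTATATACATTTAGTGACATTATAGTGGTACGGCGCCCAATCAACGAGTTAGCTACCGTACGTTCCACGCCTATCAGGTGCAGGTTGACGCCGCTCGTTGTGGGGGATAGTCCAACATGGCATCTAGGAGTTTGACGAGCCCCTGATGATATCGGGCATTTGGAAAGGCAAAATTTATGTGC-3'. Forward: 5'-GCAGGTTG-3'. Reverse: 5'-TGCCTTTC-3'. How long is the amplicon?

91 bp

The forward primer matches the template at positions 81–88.
Taking the reverse complement of TGCCTTTC gives GAAAGGCA, found at positions 164–171 on the template; the primer anneals here to the top strand with its 3' end pointing upstream.
The product runs from position 81 to position 171, so its length is 171 − 81 + 1 = 91 bp.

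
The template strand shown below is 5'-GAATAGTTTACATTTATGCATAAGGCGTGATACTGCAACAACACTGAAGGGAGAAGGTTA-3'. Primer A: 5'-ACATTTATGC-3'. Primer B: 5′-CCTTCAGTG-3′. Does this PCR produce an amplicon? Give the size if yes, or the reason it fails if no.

Yes — a 41 bp product.

Primer A (ACATTTATGC) matches the top strand at positions 10–19; it acts as a forward primer.
Primer B's reverse complement is CACTGAAGG, matching the top strand at positions 42–50; it acts as a reverse primer.
The 3' ends face each other across positions 10–50, giving a 41 bp product.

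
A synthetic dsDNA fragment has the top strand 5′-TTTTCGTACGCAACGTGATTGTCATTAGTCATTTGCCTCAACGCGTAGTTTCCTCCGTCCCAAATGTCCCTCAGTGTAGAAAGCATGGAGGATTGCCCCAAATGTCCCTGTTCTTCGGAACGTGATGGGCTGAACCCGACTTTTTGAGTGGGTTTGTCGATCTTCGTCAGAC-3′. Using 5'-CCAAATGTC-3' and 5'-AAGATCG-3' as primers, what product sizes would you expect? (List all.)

105 bp, 67 bp

The forward primer CCAAATGTC matches the top strand at positions 60–68, 98–106.
The reverse primer's reverse complement is CGATCTT, matching at positions 158–164.
Each forward site pairs with the reverse site to give a product ending at position 164: sizes 105, 67 bp.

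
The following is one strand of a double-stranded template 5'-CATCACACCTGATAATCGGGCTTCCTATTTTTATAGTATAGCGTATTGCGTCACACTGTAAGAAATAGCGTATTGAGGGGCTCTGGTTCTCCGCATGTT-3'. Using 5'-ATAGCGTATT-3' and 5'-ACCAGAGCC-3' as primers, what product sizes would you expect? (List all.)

50 bp, 23 bp

The forward primer ATAGCGTATT matches the top strand at positions 38–47, 65–74.
The reverse primer's reverse complement is GGCTCTGGT, matching at positions 79–87.
Each forward site pairs with the reverse site to give a product ending at position 87: sizes 50, 23 bp.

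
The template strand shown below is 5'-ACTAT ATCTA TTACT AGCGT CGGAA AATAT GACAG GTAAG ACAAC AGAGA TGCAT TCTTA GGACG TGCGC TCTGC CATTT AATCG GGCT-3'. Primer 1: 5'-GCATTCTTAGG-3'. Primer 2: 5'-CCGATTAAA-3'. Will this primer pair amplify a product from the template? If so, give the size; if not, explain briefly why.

Primer 1 (GCATTCTTAGG) matches the top strand at positions 52–62; it acts as a forward primer.
Primer 2's reverse complement is TTTAATCGG, matching the top strand at positions 78–86; it acts as a reverse primer.
The 3' ends face each other across positions 52–86, giving a 35 bp product.

Yes — a 35 bp product.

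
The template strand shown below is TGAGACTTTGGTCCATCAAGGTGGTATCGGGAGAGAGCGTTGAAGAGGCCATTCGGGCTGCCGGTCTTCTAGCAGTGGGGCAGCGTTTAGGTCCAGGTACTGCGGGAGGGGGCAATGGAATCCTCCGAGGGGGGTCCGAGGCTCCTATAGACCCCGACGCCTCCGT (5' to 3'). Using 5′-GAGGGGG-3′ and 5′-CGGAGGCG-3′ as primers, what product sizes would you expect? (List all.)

The forward primer GAGGGGG matches the top strand at positions 106–112, 127–133.
The reverse primer's reverse complement is CGCCTCCG, matching at positions 158–165.
Each forward site pairs with the reverse site to give a product ending at position 165: sizes 60, 39 bp.

60 bp, 39 bp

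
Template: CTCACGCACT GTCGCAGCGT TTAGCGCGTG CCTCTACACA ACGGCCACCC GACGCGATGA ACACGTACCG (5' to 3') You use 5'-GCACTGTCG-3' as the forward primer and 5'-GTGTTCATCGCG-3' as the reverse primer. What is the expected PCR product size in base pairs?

59 bp

Scanning the template, GCACTGTCG occurs at positions 6–14; this primer anneals to the bottom strand there with its 3' end pointing downstream.
Reverse complement of the reverse primer: CGCGATGAACAC. This occurs on the top strand at positions 53–64.
Product length = (reverse-primer end) − (forward-primer start) + 1 = 64 − 6 + 1 = 59 bp.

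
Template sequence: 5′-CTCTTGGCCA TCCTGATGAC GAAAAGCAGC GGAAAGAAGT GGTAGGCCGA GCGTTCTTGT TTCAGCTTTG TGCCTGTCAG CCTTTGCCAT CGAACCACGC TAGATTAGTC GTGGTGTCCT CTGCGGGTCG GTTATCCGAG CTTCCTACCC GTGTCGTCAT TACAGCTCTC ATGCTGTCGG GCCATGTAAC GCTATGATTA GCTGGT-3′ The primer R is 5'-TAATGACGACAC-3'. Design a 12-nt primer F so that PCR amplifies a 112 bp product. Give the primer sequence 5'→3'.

5'-GCGTTCTTGTTT-3'

The reverse primer's reverse complement GTGTCGTCATTA matches the template at positions 151–162, so the product ends at position 162.
A 112 bp product then starts at position 162 − 112 + 1 = 51.
The forward primer is identical to the top strand there: GCGTTCTTGTTT.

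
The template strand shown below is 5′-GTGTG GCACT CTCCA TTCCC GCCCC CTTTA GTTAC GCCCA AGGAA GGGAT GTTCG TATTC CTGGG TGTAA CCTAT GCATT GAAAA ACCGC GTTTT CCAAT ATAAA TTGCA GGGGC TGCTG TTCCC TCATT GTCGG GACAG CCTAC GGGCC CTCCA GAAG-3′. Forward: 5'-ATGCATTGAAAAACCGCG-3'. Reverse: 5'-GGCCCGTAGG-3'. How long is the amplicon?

77 bp

Forward primer ATGCATTGAAAAACCGCG is found on the top strand at positions 74–91.
Reverse complement of the reverse primer: CCTACGGGCC. This occurs on the top strand at positions 141–150.
Product length = (reverse-primer end) − (forward-primer start) + 1 = 150 − 74 + 1 = 77 bp.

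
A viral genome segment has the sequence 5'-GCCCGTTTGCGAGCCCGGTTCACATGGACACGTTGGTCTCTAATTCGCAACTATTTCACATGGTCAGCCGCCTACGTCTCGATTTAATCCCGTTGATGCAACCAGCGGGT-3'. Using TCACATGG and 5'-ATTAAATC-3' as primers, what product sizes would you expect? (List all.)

The forward primer TCACATGG matches the top strand at positions 20–27, 56–63.
The reverse primer's reverse complement is GATTTAAT, matching at positions 81–88.
Each forward site pairs with the reverse site to give a product ending at position 88: sizes 69, 33 bp.

69 bp, 33 bp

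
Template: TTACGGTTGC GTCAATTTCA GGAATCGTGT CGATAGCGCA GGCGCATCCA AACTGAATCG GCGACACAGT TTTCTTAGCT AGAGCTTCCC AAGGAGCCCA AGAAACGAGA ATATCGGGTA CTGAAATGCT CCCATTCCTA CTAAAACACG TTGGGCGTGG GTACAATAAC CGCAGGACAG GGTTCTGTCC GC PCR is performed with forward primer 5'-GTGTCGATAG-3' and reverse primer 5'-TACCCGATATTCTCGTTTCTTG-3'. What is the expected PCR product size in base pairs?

Scanning the template, GTGTCGATAG occurs at positions 27–36; this primer anneals to the bottom strand there with its 3' end pointing downstream.
The reverse primer's reverse complement is CAAGAAACGAGAATATCGGGTA, which matches the template at positions 99–120.
The product runs from position 27 to position 120, so its length is 120 − 27 + 1 = 94 bp.

94 bp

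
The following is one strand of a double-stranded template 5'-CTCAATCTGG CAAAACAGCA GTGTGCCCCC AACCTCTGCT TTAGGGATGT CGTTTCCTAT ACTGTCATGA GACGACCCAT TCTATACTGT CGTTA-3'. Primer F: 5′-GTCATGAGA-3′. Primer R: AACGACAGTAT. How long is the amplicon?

Forward primer GTCATGAGA is found on the top strand at positions 64–72.
Taking the reverse complement of AACGACAGTAT gives ATACTGTCGTT, found at positions 84–94 on the template; the primer anneals here to the top strand with its 3' end pointing upstream.
The product runs from position 64 to position 94, so its length is 94 − 64 + 1 = 31 bp.

31 bp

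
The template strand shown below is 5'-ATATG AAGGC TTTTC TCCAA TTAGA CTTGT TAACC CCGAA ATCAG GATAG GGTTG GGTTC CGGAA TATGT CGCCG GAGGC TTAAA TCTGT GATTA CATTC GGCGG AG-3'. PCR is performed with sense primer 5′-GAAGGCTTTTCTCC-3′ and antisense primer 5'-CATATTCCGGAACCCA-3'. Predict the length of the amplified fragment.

Scanning the template, GAAGGCTTTTCTCC occurs at positions 5–18; this primer anneals to the bottom strand there with its 3' end pointing downstream.
Reverse complement of the reverse primer: TGGGTTCCGGAATATG. This occurs on the top strand at positions 54–69.
Product length = (reverse-primer end) − (forward-primer start) + 1 = 69 − 5 + 1 = 65 bp.

65 bp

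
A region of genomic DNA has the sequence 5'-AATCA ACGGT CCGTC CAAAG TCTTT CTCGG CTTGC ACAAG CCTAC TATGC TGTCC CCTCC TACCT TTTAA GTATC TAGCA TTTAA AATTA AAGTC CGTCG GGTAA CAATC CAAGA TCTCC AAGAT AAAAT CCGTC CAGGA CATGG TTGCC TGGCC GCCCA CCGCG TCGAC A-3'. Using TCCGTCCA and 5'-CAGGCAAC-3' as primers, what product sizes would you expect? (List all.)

143 bp, 23 bp

The forward primer TCCGTCCA matches the top strand at positions 10–17, 130–137.
The reverse primer's reverse complement is GTTGCCTG, matching at positions 145–152.
Each forward site pairs with the reverse site to give a product ending at position 152: sizes 143, 23 bp.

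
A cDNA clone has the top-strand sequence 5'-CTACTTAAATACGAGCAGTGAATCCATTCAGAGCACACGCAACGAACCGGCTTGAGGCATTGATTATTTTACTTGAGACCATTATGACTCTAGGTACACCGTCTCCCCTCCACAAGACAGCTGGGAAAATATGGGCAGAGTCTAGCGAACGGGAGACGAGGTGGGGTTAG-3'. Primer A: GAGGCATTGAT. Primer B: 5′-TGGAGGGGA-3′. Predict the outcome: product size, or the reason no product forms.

Yes — a 59 bp product.

Primer A (GAGGCATTGAT) matches the top strand at positions 54–64; it acts as a forward primer.
Primer B's reverse complement is TCCCCTCCA, matching the top strand at positions 104–112; it acts as a reverse primer.
The 3' ends face each other across positions 54–112, giving a 59 bp product.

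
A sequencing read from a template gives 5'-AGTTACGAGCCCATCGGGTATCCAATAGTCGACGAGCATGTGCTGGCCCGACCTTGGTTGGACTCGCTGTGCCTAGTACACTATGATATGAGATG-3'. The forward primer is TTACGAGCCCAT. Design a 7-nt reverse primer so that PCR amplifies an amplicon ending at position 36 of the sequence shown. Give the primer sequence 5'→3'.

The forward primer binds at positions 3–14; the product's 3' end on the top strand is position 36.
The reverse primer anneals to the top strand over positions 30–36, i.e. to CGACGAG.
Its sequence written 5'→3' is the reverse complement: CTCGTCG.

5'-CTCGTCG-3'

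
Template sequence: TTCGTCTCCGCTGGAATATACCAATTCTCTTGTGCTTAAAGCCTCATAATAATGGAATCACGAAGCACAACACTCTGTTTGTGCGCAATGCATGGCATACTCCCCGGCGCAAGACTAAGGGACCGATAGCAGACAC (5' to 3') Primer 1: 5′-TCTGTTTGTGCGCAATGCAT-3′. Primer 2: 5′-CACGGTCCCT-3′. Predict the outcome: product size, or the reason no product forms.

Primer 2 (CACGGTCCCT) does not match the top strand, and its reverse complement AGGGACCGTG does not match either.
With no annealing site for primer 2, no amplification occurs.

No product — primer 2 has no binding site in the template.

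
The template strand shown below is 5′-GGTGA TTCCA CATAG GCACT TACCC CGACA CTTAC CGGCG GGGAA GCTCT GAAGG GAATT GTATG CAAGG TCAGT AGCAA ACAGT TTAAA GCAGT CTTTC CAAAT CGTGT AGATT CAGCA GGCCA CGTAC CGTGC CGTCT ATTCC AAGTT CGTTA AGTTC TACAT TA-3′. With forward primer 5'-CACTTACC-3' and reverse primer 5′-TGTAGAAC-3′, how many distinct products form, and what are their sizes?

The forward primer CACTTACC matches the top strand at positions 17–24, 29–36.
The reverse primer's reverse complement is GTTCTACA, matching at positions 157–164.
Each forward site pairs with the reverse site to give a product ending at position 164: sizes 148, 136 bp.

Two products: 148 bp, 136 bp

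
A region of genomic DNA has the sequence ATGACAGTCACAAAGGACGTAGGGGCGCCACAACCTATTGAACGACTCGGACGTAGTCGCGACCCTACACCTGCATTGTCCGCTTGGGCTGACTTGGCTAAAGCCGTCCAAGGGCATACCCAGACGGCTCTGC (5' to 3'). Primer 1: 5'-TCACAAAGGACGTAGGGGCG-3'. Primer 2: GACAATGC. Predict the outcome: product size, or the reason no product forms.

Primer 1 (TCACAAAGGACGTAGGGGCG) matches the top strand at positions 8–27; it acts as a forward primer.
Primer 2's reverse complement is GCATTGTC, matching the top strand at positions 73–80; it acts as a reverse primer.
The 3' ends face each other across positions 8–80, giving a 73 bp product.

Yes — a 73 bp product.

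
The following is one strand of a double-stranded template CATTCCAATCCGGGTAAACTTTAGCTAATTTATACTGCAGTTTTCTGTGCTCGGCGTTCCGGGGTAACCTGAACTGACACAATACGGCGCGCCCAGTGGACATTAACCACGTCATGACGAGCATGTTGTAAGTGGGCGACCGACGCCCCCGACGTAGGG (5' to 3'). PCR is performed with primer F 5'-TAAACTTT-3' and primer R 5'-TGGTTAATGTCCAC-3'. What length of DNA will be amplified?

Scanning the template, TAAACTTT occurs at positions 15–22; this primer anneals to the bottom strand there with its 3' end pointing downstream.
Reverse complement of the reverse primer: GTGGACATTAACCA. This occurs on the top strand at positions 96–109.
The product runs from position 15 to position 109, so its length is 109 − 15 + 1 = 95 bp.

95 bp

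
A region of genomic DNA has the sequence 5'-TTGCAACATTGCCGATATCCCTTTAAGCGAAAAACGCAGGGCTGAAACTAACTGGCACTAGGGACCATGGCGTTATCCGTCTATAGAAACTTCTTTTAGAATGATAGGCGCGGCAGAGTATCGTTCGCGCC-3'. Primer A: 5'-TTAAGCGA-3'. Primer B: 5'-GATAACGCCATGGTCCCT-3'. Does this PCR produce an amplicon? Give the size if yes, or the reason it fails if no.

Yes — a 55 bp product.

Primer A (TTAAGCGA) matches the top strand at positions 23–30; it acts as a forward primer.
Primer B's reverse complement is AGGGACCATGGCGTTATC, matching the top strand at positions 60–77; it acts as a reverse primer.
The 3' ends face each other across positions 23–77, giving a 55 bp product.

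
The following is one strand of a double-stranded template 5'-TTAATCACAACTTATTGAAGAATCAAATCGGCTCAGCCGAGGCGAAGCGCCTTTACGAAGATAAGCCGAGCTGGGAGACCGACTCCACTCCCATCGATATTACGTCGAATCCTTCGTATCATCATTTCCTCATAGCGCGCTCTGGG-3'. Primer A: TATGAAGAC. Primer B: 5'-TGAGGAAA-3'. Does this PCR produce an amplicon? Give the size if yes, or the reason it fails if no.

Primer A (TATGAAGAC) does not match the top strand, and its reverse complement GTCTTCATA does not match either.
With no annealing site for primer A, no amplification occurs.

No product — primer A has no binding site in the template.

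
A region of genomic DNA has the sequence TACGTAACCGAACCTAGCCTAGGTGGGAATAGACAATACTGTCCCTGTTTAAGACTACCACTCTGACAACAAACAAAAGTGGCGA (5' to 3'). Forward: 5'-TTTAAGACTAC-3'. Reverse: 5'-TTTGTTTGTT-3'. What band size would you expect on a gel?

Scanning the template, TTTAAGACTAC occurs at positions 48–58; this primer anneals to the bottom strand there with its 3' end pointing downstream.
Taking the reverse complement of TTTGTTTGTT gives AACAAACAAA, found at positions 68–77 on the template; the primer anneals here to the top strand with its 3' end pointing upstream.
Product length = (reverse-primer end) − (forward-primer start) + 1 = 77 − 48 + 1 = 30 bp.

30 bp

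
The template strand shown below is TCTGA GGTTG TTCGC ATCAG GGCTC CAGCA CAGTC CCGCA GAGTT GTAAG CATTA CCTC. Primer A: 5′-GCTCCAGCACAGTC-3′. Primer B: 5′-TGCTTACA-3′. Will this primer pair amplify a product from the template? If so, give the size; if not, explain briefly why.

Yes — a 31 bp product.

Primer A (GCTCCAGCACAGTC) matches the top strand at positions 22–35; it acts as a forward primer.
Primer B's reverse complement is TGTAAGCA, matching the top strand at positions 45–52; it acts as a reverse primer.
The 3' ends face each other across positions 22–52, giving a 31 bp product.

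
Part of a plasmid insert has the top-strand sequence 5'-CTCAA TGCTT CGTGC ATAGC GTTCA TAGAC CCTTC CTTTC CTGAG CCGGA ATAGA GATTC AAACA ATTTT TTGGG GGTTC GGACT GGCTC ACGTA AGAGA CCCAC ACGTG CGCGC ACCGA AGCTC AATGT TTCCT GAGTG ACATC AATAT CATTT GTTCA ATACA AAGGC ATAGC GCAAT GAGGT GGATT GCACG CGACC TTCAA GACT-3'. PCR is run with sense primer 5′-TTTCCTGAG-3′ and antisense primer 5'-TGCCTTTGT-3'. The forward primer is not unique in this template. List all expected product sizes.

135 bp, 42 bp

The forward primer TTTCCTGAG matches the top strand at positions 37–45, 130–138.
The reverse primer's reverse complement is ACAAAGGCA, matching at positions 163–171.
Each forward site pairs with the reverse site to give a product ending at position 171: sizes 135, 42 bp.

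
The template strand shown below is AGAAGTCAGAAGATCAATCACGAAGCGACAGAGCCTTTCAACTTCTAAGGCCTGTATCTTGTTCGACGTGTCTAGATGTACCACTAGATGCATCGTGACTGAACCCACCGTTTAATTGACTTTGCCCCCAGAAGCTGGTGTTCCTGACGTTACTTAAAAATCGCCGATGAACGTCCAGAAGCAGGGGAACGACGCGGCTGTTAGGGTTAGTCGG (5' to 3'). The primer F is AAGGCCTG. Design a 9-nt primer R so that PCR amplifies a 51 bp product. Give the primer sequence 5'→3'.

The forward primer binds at positions 47–54, so a 51 bp product ends at position 47 + 51 − 1 = 97.
The reverse primer anneals to the top strand over positions 89–97, i.e. to TGCATCGTG.
Its sequence written 5'→3' is the reverse complement: CACGATGCA.

5'-CACGATGCA-3'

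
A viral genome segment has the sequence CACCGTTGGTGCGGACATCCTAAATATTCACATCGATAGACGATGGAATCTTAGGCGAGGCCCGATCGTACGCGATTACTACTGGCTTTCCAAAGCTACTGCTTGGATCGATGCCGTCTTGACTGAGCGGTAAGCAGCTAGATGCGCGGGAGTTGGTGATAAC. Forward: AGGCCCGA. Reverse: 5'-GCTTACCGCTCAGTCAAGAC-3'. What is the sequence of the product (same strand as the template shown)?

5'-AGGCCCGATCGTACGCGATTACTACTGGCTTTCCAAAGCTACTGCTTGGATCGATGCCGTCTTGACTGAGCGGTAAGC-3'

The forward primer matches the template at positions 58–65.
The reverse primer's reverse complement is GTCTTGACTGAGCGGTAAGC, which matches the template at positions 116–135.
The product is the template from position 58 through 135 (78 bp).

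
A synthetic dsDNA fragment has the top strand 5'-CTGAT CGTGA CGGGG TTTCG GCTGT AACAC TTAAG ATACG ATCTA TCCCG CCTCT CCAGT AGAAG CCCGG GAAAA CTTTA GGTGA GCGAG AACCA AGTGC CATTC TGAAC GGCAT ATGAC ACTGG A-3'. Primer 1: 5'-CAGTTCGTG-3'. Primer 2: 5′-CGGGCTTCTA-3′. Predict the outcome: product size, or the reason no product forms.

Primer 1 (CAGTTCGTG) does not match the top strand, and its reverse complement CACGAACTG does not match either.
With no annealing site for primer 1, no amplification occurs.

No product — primer 1 has no binding site in the template.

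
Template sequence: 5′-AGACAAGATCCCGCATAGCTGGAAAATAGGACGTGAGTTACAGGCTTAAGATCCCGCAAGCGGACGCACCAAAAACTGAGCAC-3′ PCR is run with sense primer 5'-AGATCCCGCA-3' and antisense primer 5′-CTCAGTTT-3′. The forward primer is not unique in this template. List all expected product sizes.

75 bp, 32 bp

The forward primer AGATCCCGCA matches the top strand at positions 6–15, 49–58.
The reverse primer's reverse complement is AAACTGAG, matching at positions 73–80.
Each forward site pairs with the reverse site to give a product ending at position 80: sizes 75, 32 bp.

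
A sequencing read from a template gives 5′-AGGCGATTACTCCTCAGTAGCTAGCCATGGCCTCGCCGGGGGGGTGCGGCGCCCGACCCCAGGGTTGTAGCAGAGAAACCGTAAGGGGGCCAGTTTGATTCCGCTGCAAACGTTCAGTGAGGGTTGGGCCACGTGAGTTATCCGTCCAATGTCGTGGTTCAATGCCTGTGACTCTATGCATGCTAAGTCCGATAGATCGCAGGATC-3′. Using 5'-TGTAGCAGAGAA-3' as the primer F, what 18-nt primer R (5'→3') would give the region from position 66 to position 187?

5'-CTTAGCATGCATAGAGTC-3'

The product's 3' end on the top strand is position 187.
The reverse primer anneals to the top strand over positions 170–187, i.e. to GACTCTATGCATGCTAAG.
Its sequence written 5'→3' is the reverse complement: CTTAGCATGCATAGAGTC.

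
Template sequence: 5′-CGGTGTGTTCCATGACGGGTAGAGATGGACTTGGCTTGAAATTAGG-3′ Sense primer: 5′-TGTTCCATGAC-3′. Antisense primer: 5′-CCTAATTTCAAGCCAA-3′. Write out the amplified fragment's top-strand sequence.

5'-TGTTCCATGACGGGTAGAGATGGACTTGGCTTGAAATTAGG-3'

The forward primer matches the template at positions 6–16.
Reverse complement of the reverse primer: TTGGCTTGAAATTAGG. This occurs on the top strand at positions 31–46.
The product is the template from position 6 through 46 (41 bp).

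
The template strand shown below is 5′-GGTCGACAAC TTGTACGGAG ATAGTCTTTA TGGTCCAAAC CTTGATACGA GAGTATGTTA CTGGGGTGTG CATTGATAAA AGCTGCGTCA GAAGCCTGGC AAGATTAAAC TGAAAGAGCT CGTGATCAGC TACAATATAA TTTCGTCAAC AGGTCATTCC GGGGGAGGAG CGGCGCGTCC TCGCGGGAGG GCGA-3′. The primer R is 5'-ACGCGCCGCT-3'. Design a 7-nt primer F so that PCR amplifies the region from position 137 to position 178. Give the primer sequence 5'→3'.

5'-ATAATTT-3'

The reverse primer's reverse complement AGCGGCGCGT matches the template at positions 169–178; the product starts at position 137.
The forward primer is identical to the top strand over positions 137–143: ATAATTT.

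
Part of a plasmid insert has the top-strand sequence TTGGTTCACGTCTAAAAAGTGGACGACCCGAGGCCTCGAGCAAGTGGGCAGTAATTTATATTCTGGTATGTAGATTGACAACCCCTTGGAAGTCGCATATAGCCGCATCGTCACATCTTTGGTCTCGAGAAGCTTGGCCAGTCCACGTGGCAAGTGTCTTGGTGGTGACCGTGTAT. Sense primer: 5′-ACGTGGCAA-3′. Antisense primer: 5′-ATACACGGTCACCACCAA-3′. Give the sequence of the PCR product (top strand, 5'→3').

Scanning the template, ACGTGGCAA occurs at positions 145–153; this primer anneals to the bottom strand there with its 3' end pointing downstream.
The reverse primer's reverse complement is TTGGTGGTGACCGTGTAT, which matches the template at positions 159–176.
The product is the template from position 145 through 176 (32 bp).

5'-ACGTGGCAAGTGTCTTGGTGGTGACCGTGTAT-3'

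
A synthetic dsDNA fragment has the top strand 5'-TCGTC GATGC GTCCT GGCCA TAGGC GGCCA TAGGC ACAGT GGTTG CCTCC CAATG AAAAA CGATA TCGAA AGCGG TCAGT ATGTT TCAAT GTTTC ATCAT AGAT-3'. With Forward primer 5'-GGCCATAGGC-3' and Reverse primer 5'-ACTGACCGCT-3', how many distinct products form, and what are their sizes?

The forward primer GGCCATAGGC matches the top strand at positions 16–25, 26–35.
The reverse primer's reverse complement is AGCGGTCAGT, matching at positions 71–80.
Each forward site pairs with the reverse site to give a product ending at position 80: sizes 65, 55 bp.

Two products: 65 bp, 55 bp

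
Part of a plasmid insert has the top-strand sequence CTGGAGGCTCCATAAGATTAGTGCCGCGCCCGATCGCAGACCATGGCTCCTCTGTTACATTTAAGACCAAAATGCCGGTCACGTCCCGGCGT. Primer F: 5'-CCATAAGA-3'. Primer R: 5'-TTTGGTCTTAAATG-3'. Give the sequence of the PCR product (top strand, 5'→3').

5'-CCATAAGATTAGTGCCGCGCCCGATCGCAGACCATGGCTCCTCTGTTACATTTAAGACCAAA-3'

The forward primer matches the template at positions 10–17.
The reverse primer's reverse complement is CATTTAAGACCAAA, which matches the template at positions 58–71.
The product is the template from position 10 through 71 (62 bp).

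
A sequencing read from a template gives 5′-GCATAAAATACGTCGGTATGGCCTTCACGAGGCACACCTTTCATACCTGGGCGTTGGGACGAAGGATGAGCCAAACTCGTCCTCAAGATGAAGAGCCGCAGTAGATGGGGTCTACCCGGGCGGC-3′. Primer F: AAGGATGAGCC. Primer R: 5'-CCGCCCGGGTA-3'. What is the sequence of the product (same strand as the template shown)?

Forward primer AAGGATGAGCC is found on the top strand at positions 62–72.
The reverse primer's reverse complement is TACCCGGGCGG, which matches the template at positions 113–123.
The product is the template from position 62 through 123 (62 bp).

5'-AAGGATGAGCCAAACTCGTCCTCAAGATGAAGAGCCGCAGTAGATGGGGTCTACCCGGGCGG-3'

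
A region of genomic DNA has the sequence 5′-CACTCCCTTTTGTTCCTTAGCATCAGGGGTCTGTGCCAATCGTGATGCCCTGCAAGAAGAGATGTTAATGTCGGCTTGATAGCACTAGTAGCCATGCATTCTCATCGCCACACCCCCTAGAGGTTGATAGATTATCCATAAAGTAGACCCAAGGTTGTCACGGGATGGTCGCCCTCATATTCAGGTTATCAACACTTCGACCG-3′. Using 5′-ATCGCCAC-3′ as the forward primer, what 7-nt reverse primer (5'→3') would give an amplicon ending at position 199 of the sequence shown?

5'-CGAAGTG-3'

The forward primer binds at positions 104–111; the product's 3' end on the top strand is position 199.
The reverse primer anneals to the top strand over positions 193–199, i.e. to CACTTCG.
Its sequence written 5'→3' is the reverse complement: CGAAGTG.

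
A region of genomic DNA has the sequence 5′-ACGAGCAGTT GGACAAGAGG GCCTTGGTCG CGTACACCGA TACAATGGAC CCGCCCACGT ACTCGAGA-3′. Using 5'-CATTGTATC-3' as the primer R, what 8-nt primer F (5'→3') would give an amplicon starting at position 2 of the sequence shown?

5'-CGAGCAGT-3'

The reverse primer's reverse complement GATACAATG matches the template at positions 39–47; the product starts at position 2.
The forward primer is identical to the top strand over positions 2–9: CGAGCAGT.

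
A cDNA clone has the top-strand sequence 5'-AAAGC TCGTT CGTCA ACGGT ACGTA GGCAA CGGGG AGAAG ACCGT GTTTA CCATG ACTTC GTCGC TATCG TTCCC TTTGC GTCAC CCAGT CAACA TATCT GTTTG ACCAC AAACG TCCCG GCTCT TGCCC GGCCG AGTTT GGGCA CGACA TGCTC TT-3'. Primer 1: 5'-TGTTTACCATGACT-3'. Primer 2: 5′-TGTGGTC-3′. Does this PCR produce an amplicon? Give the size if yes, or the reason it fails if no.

Yes — a 67 bp product.

Primer 1 (TGTTTACCATGACT) matches the top strand at positions 45–58; it acts as a forward primer.
Primer 2's reverse complement is GACCACA, matching the top strand at positions 105–111; it acts as a reverse primer.
The 3' ends face each other across positions 45–111, giving a 67 bp product.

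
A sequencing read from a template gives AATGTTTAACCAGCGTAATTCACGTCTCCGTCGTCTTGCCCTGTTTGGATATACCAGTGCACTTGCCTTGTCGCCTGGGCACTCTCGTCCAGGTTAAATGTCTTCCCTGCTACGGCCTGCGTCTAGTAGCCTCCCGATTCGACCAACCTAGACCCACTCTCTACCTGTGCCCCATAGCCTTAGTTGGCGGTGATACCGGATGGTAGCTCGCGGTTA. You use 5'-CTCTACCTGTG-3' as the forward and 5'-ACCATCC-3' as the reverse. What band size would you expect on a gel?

46 bp

Scanning the template, CTCTACCTGTG occurs at positions 159–169; this primer anneals to the bottom strand there with its 3' end pointing downstream.
Reverse complement of the reverse primer: GGATGGT. This occurs on the top strand at positions 198–204.
The product runs from position 159 to position 204, so its length is 204 − 159 + 1 = 46 bp.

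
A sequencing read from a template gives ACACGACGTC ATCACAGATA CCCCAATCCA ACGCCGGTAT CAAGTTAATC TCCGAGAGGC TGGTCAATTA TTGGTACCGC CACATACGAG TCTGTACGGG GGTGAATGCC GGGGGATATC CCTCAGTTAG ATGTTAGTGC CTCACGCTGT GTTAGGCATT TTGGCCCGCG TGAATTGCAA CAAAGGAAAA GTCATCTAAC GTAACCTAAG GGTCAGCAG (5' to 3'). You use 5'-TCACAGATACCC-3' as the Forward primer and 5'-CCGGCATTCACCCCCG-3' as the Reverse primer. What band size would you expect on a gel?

Scanning the template, TCACAGATACCC occurs at positions 12–23; this primer anneals to the bottom strand there with its 3' end pointing downstream.
Taking the reverse complement of CCGGCATTCACCCCCG gives CGGGGGTGAATGCCGG, found at positions 97–112 on the template; the primer anneals here to the top strand with its 3' end pointing upstream.
Product length = (reverse-primer end) − (forward-primer start) + 1 = 112 − 12 + 1 = 101 bp.

101 bp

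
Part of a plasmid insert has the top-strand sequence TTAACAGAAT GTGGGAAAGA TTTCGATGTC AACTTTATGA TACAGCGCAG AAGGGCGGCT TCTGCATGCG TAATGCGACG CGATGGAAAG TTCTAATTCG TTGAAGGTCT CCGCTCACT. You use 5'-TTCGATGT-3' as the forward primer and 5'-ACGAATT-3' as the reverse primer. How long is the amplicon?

80 bp

Forward primer TTCGATGT is found on the top strand at positions 22–29.
The reverse primer's reverse complement is AATTCGT, which matches the template at positions 95–101.
Product length = (reverse-primer end) − (forward-primer start) + 1 = 101 − 22 + 1 = 80 bp.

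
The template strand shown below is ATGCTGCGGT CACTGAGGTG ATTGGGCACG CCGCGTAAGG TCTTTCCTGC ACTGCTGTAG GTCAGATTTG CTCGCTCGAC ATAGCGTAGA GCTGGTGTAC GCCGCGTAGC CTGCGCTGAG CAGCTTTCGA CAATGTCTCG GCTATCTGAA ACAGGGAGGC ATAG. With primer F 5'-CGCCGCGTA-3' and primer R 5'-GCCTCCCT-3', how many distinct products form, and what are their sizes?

Two products: 132 bp, 61 bp

The forward primer CGCCGCGTA matches the top strand at positions 29–37, 100–108.
The reverse primer's reverse complement is AGGGAGGC, matching at positions 153–160.
Each forward site pairs with the reverse site to give a product ending at position 160: sizes 132, 61 bp.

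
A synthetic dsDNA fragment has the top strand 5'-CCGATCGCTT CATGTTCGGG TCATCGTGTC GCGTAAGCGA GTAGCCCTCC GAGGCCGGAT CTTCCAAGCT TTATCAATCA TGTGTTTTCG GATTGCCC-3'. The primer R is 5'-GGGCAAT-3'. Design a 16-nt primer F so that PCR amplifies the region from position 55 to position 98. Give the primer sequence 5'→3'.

The reverse primer's reverse complement ATTGCCC matches the template at positions 92–98; the product starts at position 55.
The forward primer is identical to the top strand over positions 55–70: CCGGATCTTCCAAGCT.

5'-CCGGATCTTCCAAGCT-3'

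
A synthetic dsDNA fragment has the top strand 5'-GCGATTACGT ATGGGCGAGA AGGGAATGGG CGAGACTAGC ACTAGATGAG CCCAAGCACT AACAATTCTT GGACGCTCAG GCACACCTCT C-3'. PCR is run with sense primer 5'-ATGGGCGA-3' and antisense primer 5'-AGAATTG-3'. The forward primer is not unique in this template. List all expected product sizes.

The forward primer ATGGGCGA matches the top strand at positions 11–18, 26–33.
The reverse primer's reverse complement is CAATTCT, matching at positions 63–69.
Each forward site pairs with the reverse site to give a product ending at position 69: sizes 59, 44 bp.

59 bp, 44 bp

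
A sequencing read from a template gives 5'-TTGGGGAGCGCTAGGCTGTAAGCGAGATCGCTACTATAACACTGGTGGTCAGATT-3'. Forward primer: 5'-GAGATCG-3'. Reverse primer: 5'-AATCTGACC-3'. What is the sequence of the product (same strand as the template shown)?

5'-GAGATCGCTACTATAACACTGGTGGTCAGATT-3'

The forward primer matches the template at positions 24–30.
Taking the reverse complement of AATCTGACC gives GGTCAGATT, found at positions 47–55 on the template; the primer anneals here to the top strand with its 3' end pointing upstream.
The product is the template from position 24 through 55 (32 bp).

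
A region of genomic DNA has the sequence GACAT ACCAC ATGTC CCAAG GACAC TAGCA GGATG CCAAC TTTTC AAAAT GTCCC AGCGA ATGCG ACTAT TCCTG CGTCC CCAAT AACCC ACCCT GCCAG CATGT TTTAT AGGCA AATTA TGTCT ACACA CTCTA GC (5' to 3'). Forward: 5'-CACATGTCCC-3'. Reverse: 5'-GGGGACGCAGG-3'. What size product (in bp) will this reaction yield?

Scanning the template, CACATGTCCC occurs at positions 8–17; this primer anneals to the bottom strand there with its 3' end pointing downstream.
The reverse primer's reverse complement is CCTGCGTCCCC, which matches the template at positions 72–82.
Product length = (reverse-primer end) − (forward-primer start) + 1 = 82 − 8 + 1 = 75 bp.

75 bp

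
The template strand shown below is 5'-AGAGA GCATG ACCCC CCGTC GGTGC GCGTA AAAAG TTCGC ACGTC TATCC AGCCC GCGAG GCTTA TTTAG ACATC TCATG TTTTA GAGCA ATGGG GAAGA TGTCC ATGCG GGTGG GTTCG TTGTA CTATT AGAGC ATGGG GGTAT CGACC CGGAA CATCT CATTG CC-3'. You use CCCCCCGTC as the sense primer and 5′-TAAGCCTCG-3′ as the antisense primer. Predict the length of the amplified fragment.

Scanning the template, CCCCCCGTC occurs at positions 12–20; this primer anneals to the bottom strand there with its 3' end pointing downstream.
Reverse complement of the reverse primer: CGAGGCTTA. This occurs on the top strand at positions 57–65.
Product length = (reverse-primer end) − (forward-primer start) + 1 = 65 − 12 + 1 = 54 bp.

54 bp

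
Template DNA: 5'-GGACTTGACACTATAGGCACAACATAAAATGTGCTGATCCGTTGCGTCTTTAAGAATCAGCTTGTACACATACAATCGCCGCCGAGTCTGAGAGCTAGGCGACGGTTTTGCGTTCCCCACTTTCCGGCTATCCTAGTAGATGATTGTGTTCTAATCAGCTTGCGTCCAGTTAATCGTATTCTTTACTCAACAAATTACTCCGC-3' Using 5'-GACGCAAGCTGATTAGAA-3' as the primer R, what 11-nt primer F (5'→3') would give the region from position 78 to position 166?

5'-GCCGCCGAGTC-3'

The reverse primer's reverse complement TTCTAATCAGCTTGCGTC matches the template at positions 149–166; the product starts at position 78.
The forward primer is identical to the top strand over positions 78–88: GCCGCCGAGTC.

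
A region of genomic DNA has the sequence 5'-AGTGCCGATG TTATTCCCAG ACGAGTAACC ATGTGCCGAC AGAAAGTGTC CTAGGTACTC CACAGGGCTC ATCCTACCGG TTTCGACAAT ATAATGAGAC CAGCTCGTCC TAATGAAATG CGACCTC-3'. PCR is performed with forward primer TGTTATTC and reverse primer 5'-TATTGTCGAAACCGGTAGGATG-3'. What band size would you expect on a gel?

Scanning the template, TGTTATTC occurs at positions 9–16; this primer anneals to the bottom strand there with its 3' end pointing downstream.
Taking the reverse complement of TATTGTCGAAACCGGTAGGATG gives CATCCTACCGGTTTCGACAATA, found at positions 70–91 on the template; the primer anneals here to the top strand with its 3' end pointing upstream.
Product length = (reverse-primer end) − (forward-primer start) + 1 = 91 − 9 + 1 = 83 bp.

83 bp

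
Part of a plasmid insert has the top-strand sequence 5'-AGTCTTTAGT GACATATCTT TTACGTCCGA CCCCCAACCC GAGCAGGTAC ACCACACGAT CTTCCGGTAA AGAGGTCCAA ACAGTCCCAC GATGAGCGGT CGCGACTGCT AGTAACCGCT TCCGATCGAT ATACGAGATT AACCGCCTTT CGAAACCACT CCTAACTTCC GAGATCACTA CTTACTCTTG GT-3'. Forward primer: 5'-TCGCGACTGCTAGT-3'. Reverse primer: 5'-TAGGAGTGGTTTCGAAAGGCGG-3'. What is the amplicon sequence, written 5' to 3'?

5'-TCGCGACTGCTAGTAACCGCTTCCGATCGATATACGAGATTAACCGCCTTTCGAAACCACTCCTA-3'

Scanning the template, TCGCGACTGCTAGT occurs at positions 100–113; this primer anneals to the bottom strand there with its 3' end pointing downstream.
Taking the reverse complement of TAGGAGTGGTTTCGAAAGGCGG gives CCGCCTTTCGAAACCACTCCTA, found at positions 143–164 on the template; the primer anneals here to the top strand with its 3' end pointing upstream.
The product is the template from position 100 through 164 (65 bp).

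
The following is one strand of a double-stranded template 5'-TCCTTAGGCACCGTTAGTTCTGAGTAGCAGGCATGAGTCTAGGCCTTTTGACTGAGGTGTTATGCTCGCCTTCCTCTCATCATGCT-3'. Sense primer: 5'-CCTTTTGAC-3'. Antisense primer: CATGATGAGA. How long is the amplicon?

Scanning the template, CCTTTTGAC occurs at positions 44–52; this primer anneals to the bottom strand there with its 3' end pointing downstream.
Taking the reverse complement of CATGATGAGA gives TCTCATCATG, found at positions 75–84 on the template; the primer anneals here to the top strand with its 3' end pointing upstream.
Product length = (reverse-primer end) − (forward-primer start) + 1 = 84 − 44 + 1 = 41 bp.

41 bp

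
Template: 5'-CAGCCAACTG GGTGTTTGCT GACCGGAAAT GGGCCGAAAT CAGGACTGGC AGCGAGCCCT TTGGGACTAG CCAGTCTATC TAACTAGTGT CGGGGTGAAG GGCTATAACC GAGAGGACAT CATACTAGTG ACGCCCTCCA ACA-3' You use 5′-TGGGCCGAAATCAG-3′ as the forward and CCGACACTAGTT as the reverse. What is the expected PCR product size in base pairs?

Forward primer TGGGCCGAAATCAG is found on the top strand at positions 30–43.
Taking the reverse complement of CCGACACTAGTT gives AACTAGTGTCGG, found at positions 82–93 on the template; the primer anneals here to the top strand with its 3' end pointing upstream.
Product length = (reverse-primer end) − (forward-primer start) + 1 = 93 − 30 + 1 = 64 bp.

64 bp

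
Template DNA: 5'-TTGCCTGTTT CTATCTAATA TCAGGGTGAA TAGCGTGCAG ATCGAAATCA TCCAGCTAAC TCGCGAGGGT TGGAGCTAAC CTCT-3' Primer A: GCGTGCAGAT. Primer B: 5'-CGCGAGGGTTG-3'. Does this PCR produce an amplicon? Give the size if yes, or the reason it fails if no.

No product — both primers anneal to the same strand and extend in the same direction.

Primer A (GCGTGCAGAT) matches the top strand at positions 33–42 (3' end points downstream).
Primer B (CGCGAGGGTTG) also matches the top strand directly, at positions 62–72 — its reverse complement CAACCCTCGCG is not present.
Both primers anneal to the bottom strand with 3' ends pointing the same way, so neither can prime synthesis back toward the other.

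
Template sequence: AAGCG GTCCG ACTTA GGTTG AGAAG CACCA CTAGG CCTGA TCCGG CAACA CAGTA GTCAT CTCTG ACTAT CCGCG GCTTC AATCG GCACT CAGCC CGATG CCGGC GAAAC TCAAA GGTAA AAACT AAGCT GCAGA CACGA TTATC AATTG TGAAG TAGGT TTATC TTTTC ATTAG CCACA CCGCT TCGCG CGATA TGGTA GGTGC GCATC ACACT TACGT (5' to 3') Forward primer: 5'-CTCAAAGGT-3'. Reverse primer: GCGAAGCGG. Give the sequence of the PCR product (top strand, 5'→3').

5'-CTCAAAGGTAAAAACTAAGCTGCAGACACGATTATCAATTGTGAAGTAGGTTTATCTTTTCATTAGCCACACCGCTTCGC-3'

Scanning the template, CTCAAAGGT occurs at positions 110–118; this primer anneals to the bottom strand there with its 3' end pointing downstream.
Reverse complement of the reverse primer: CCGCTTCGC. This occurs on the top strand at positions 181–189.
The product is the template from position 110 through 189 (80 bp).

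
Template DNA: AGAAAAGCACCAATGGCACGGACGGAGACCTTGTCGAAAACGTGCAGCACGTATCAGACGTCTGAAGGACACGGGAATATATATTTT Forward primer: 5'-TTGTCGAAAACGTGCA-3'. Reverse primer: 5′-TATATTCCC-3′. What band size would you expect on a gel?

51 bp

The forward primer matches the template at positions 31–46.
The reverse primer's reverse complement is GGGAATATA, which matches the template at positions 73–81.
The product runs from position 31 to position 81, so its length is 81 − 31 + 1 = 51 bp.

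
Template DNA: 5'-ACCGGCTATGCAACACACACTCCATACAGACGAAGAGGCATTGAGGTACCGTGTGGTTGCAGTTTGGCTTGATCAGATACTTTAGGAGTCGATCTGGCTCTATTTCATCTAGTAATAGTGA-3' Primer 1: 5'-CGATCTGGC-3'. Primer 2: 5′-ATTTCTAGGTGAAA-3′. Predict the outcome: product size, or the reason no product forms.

Primer 2 (ATTTCTAGGTGAAA) does not match the top strand, and its reverse complement TTTCACCTAGAAAT does not match either.
With no annealing site for primer 2, no amplification occurs.

No product — primer 2 has no binding site in the template.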